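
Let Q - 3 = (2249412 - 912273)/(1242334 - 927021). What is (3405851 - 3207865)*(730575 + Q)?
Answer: 45608466385401258/315313 ≈ 1.4465e+11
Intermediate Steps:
Q = 2283078/315313 (Q = 3 + (2249412 - 912273)/(1242334 - 927021) = 3 + 1337139/315313 = 2283078/315313 ≈ 7.2407)
(3405851 - 3207865)*(730575 + Q) = (3405851 - 3207865)*(730575 + 2283078/315313) = 197986*(230362078053/315313) = 45608466385401258/315313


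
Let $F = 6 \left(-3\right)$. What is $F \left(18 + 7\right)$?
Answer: $-450$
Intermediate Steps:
$F = -18$
$F \left(18 + 7\right) = - 18 \left(18 + 7\right) = \left(-18\right) 25 = -450$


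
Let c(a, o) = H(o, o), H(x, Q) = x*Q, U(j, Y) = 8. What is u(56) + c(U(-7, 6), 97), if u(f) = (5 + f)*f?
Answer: 12825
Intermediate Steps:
H(x, Q) = Q*x
c(a, o) = o² (c(a, o) = o*o = o²)
u(f) = f*(5 + f)
u(56) + c(U(-7, 6), 97) = 56*(5 + 56) + 97² = 56*61 + 9409 = 3416 + 9409 = 12825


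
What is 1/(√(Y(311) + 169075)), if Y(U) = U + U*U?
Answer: √266107/266107 ≈ 0.0019385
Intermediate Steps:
Y(U) = U + U²
1/(√(Y(311) + 169075)) = 1/(√(311*(1 + 311) + 169075)) = 1/(√(311*312 + 169075)) = 1/(√(97032 + 169075)) = 1/(√266107) = √266107/266107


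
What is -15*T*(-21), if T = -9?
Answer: -2835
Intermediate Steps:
-15*T*(-21) = -15*(-9)*(-21) = 135*(-21) = -2835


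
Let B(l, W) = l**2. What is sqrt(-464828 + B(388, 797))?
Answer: 2*I*sqrt(78571) ≈ 560.61*I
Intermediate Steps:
sqrt(-464828 + B(388, 797)) = sqrt(-464828 + 388**2) = sqrt(-464828 + 150544) = sqrt(-314284) = 2*I*sqrt(78571)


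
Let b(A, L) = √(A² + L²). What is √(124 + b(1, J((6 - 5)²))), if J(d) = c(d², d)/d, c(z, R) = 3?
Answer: √(124 + √10) ≈ 11.277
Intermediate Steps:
J(d) = 3/d
√(124 + b(1, J((6 - 5)²))) = √(124 + √(1² + (3/((6 - 5)²))²)) = √(124 + √(1 + (3/(1²))²)) = √(124 + √(1 + (3/1)²)) = √(124 + √(1 + (3*1)²)) = √(124 + √(1 + 3²)) = √(124 + √(1 + 9)) = √(124 + √10)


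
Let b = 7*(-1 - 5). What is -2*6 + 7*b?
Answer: -306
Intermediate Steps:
b = -42 (b = 7*(-6) = -42)
-2*6 + 7*b = -2*6 + 7*(-42) = -12 - 294 = -306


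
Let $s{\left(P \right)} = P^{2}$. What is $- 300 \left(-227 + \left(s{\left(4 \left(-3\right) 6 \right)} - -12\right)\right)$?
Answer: $-1490700$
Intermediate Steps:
$- 300 \left(-227 + \left(s{\left(4 \left(-3\right) 6 \right)} - -12\right)\right) = - 300 \left(-227 - \left(-12 - \left(4 \left(-3\right) 6\right)^{2}\right)\right) = - 300 \left(-227 + \left(\left(\left(-12\right) 6\right)^{2} + 12\right)\right) = - 300 \left(-227 + \left(\left(-72\right)^{2} + 12\right)\right) = - 300 \left(-227 + \left(5184 + 12\right)\right) = - 300 \left(-227 + 5196\right) = \left(-300\right) 4969 = -1490700$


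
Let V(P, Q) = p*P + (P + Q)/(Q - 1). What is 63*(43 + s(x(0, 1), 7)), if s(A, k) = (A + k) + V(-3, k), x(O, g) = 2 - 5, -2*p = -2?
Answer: 2814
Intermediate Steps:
p = 1 (p = -½*(-2) = 1)
V(P, Q) = P + (P + Q)/(-1 + Q) (V(P, Q) = 1*P + (P + Q)/(Q - 1) = P + (P + Q)/(-1 + Q))
x(O, g) = -3
s(A, k) = A + k - 2*k/(-1 + k) (s(A, k) = (A + k) + k*(1 - 3)/(-1 + k) = (A + k) + k*(-2)/(-1 + k) = (A + k) - 2*k/(-1 + k) = A + k - 2*k/(-1 + k))
63*(43 + s(x(0, 1), 7)) = 63*(43 + (-2*7 + (-1 + 7)*(-3 + 7))/(-1 + 7)) = 63*(43 + (-14 + 6*4)/6) = 63*(43 + (-14 + 24)/6) = 63*(43 + (⅙)*10) = 63*(43 + 5/3) = 63*(134/3) = 2814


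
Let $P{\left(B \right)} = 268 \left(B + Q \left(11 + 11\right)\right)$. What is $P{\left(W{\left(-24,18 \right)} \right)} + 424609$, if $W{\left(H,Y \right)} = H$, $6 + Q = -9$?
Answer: $329737$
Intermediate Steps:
$Q = -15$ ($Q = -6 - 9 = -15$)
$P{\left(B \right)} = -88440 + 268 B$ ($P{\left(B \right)} = 268 \left(B - 15 \left(11 + 11\right)\right) = 268 \left(B - 330\right) = 268 \left(-330 + B\right) = -88440 + 268 B$)
$P{\left(W{\left(-24,18 \right)} \right)} + 424609 = \left(-88440 + 268 \left(-24\right)\right) + 424609 = \left(-88440 - 6432\right) + 424609 = -94872 + 424609 = 329737$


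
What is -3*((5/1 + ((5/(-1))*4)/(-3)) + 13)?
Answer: -74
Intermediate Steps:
-3*((5/1 + ((5/(-1))*4)/(-3)) + 13) = -3*((5*1 + ((5*(-1))*4)*(-1/3)) + 13) = -3*((5 - 5*4*(-1/3)) + 13) = -3*((5 - 20*(-1/3)) + 13) = -3*((5 + 20/3) + 13) = -3*(35/3 + 13) = -3*74/3 = -74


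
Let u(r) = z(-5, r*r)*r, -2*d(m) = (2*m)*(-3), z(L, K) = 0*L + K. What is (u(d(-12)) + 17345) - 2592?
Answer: -31903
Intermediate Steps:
z(L, K) = K (z(L, K) = 0 + K = K)
d(m) = 3*m (d(m) = -2*m*(-3)/2 = -(-3)*m = 3*m)
u(r) = r³ (u(r) = (r*r)*r = r²*r = r³)
(u(d(-12)) + 17345) - 2592 = ((3*(-12))³ + 17345) - 2592 = ((-36)³ + 17345) - 2592 = (-46656 + 17345) - 2592 = -29311 - 2592 = -31903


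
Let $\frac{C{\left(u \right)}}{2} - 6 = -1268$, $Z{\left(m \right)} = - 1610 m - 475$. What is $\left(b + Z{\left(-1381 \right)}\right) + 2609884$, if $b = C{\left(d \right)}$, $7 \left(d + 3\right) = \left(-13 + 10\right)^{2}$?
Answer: $4830295$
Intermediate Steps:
$Z{\left(m \right)} = -475 - 1610 m$
$d = - \frac{12}{7}$ ($d = -3 + \frac{\left(-13 + 10\right)^{2}}{7} = -3 + \frac{\left(-3\right)^{2}}{7} = -3 + \frac{1}{7} \cdot 9 = -3 + \frac{9}{7} = - \frac{12}{7} \approx -1.7143$)
$C{\left(u \right)} = -2524$ ($C{\left(u \right)} = 12 + 2 \left(-1268\right) = 12 - 2536 = -2524$)
$b = -2524$
$\left(b + Z{\left(-1381 \right)}\right) + 2609884 = \left(-2524 - -2222935\right) + 2609884 = \left(-2524 + \left(-475 + 2223410\right)\right) + 2609884 = \left(-2524 + 2222935\right) + 2609884 = 2220411 + 2609884 = 4830295$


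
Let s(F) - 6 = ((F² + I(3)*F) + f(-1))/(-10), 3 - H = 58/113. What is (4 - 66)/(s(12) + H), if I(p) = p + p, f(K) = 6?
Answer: 17515/3874 ≈ 4.5212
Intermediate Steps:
I(p) = 2*p
H = 281/113 (H = 3 - 58/113 = 281/113 ≈ 2.4867)
s(F) = 27/5 - 3*F/5 - F²/10 (s(F) = 6 + ((F² + (2*3)*F) + 6)/(-10) = 6 + ((F² + 6*F) + 6)*(-⅒) = 6 + (6 + F² + 6*F)*(-⅒) = 6 + (-⅗ - 3*F/5 - F²/10) = 27/5 - 3*F/5 - F²/10)
(4 - 66)/(s(12) + H) = (4 - 66)/((27/5 - ⅗*12 - ⅒*12²) + 281/113) = -62/((27/5 - 36/5 - ⅒*144) + 281/113) = -62/((27/5 - 36/5 - 72/5) + 281/113) = -62/(-81/5 + 281/113) = -62/(-7748/565) = -565/7748*(-62) = 17515/3874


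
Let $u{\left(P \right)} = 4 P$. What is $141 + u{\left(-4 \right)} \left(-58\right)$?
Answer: $1069$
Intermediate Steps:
$141 + u{\left(-4 \right)} \left(-58\right) = 141 + 4 \left(-4\right) \left(-58\right) = 141 - -928 = 141 + 928 = 1069$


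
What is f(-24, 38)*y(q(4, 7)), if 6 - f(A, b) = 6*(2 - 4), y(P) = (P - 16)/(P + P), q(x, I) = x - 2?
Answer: -63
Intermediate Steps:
q(x, I) = -2 + x
y(P) = (-16 + P)/(2*P) (y(P) = (-16 + P)/((2*P)) = (-16 + P)*(1/(2*P)) = (-16 + P)/(2*P))
f(A, b) = 18 (f(A, b) = 6 - 6*(2 - 4) = 6 - 6*(-2) = 6 - 1*(-12) = 6 + 12 = 18)
f(-24, 38)*y(q(4, 7)) = 18*((-16 + (-2 + 4))/(2*(-2 + 4))) = 18*((1/2)*(-16 + 2)/2) = 18*((1/2)*(1/2)*(-14)) = 18*(-7/2) = -63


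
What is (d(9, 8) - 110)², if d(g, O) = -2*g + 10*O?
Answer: 2304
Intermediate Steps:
(d(9, 8) - 110)² = ((-2*9 + 10*8) - 110)² = ((-18 + 80) - 110)² = (62 - 110)² = (-48)² = 2304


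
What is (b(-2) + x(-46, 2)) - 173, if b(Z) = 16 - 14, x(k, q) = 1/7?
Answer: -1196/7 ≈ -170.86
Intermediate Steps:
x(k, q) = ⅐
b(Z) = 2
(b(-2) + x(-46, 2)) - 173 = (2 + ⅐) - 173 = 15/7 - 173 = -1196/7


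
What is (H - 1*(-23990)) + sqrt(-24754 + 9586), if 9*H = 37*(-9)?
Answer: 23953 + 8*I*sqrt(237) ≈ 23953.0 + 123.16*I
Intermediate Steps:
H = -37 (H = (37*(-9))/9 = (1/9)*(-333) = -37)
(H - 1*(-23990)) + sqrt(-24754 + 9586) = (-37 - 1*(-23990)) + sqrt(-24754 + 9586) = (-37 + 23990) + sqrt(-15168) = 23953 + 8*I*sqrt(237)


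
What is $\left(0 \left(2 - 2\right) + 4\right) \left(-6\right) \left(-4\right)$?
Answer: $96$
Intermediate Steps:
$\left(0 \left(2 - 2\right) + 4\right) \left(-6\right) \left(-4\right) = \left(0 \cdot 0 + 4\right) \left(-6\right) \left(-4\right) = \left(0 + 4\right) \left(-6\right) \left(-4\right) = 4 \left(-6\right) \left(-4\right) = \left(-24\right) \left(-4\right) = 96$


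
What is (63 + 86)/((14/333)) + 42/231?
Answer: 545815/154 ≈ 3544.3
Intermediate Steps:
(63 + 86)/((14/333)) + 42/231 = 149/((14*(1/333))) + 42*(1/231) = 149/(14/333) + 2/11 = 149*(333/14) + 2/11 = 49617/14 + 2/11 = 545815/154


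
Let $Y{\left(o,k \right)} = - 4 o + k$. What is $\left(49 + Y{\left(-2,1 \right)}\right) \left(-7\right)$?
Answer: $-406$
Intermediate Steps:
$Y{\left(o,k \right)} = k - 4 o$
$\left(49 + Y{\left(-2,1 \right)}\right) \left(-7\right) = \left(49 + \left(1 - -8\right)\right) \left(-7\right) = \left(49 + \left(1 + 8\right)\right) \left(-7\right) = \left(49 + 9\right) \left(-7\right) = 58 \left(-7\right) = -406$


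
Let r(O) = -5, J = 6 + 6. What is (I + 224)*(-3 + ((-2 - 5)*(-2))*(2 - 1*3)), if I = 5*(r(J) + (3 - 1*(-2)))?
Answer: -3808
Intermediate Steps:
J = 12
I = 0 (I = 5*(-5 + (3 - 1*(-2))) = 5*(-5 + (3 + 2)) = 5*(-5 + 5) = 5*0 = 0)
(I + 224)*(-3 + ((-2 - 5)*(-2))*(2 - 1*3)) = (0 + 224)*(-3 + ((-2 - 5)*(-2))*(2 - 1*3)) = 224*(-3 + (-7*(-2))*(2 - 3)) = 224*(-3 + 14*(-1)) = 224*(-3 - 14) = 224*(-17) = -3808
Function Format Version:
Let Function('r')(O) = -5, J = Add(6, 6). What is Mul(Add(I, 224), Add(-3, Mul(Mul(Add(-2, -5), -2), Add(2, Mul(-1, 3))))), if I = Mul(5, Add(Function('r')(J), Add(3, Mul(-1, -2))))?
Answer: -3808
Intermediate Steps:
J = 12
I = 0 (I = Mul(5, Add(-5, Add(3, Mul(-1, -2)))) = Mul(5, Add(-5, Add(3, 2))) = Mul(5, Add(-5, 5)) = Mul(5, 0) = 0)
Mul(Add(I, 224), Add(-3, Mul(Mul(Add(-2, -5), -2), Add(2, Mul(-1, 3))))) = Mul(Add(0, 224), Add(-3, Mul(Mul(Add(-2, -5), -2), Add(2, Mul(-1, 3))))) = Mul(224, Add(-3, Mul(Mul(-7, -2), Add(2, -3)))) = Mul(224, Add(-3, Mul(14, -1))) = Mul(224, Add(-3, -14)) = Mul(224, -17) = -3808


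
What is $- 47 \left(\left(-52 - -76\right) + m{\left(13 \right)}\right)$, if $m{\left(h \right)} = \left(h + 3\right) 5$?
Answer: $-4888$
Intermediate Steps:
$m{\left(h \right)} = 15 + 5 h$ ($m{\left(h \right)} = \left(3 + h\right) 5 = 15 + 5 h$)
$- 47 \left(\left(-52 - -76\right) + m{\left(13 \right)}\right) = - 47 \left(\left(-52 - -76\right) + \left(15 + 5 \cdot 13\right)\right) = - 47 \left(\left(-52 + 76\right) + \left(15 + 65\right)\right) = - 47 \left(24 + 80\right) = \left(-47\right) 104 = -4888$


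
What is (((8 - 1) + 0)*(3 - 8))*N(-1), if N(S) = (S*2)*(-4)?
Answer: -280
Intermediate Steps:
N(S) = -8*S (N(S) = (2*S)*(-4) = -8*S)
(((8 - 1) + 0)*(3 - 8))*N(-1) = (((8 - 1) + 0)*(3 - 8))*(-8*(-1)) = ((7 + 0)*(-5))*8 = (7*(-5))*8 = -35*8 = -280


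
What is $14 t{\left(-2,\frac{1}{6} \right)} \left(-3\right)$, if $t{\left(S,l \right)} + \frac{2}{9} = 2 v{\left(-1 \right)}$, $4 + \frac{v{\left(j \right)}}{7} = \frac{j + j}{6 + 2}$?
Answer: $\frac{7525}{3} \approx 2508.3$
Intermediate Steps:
$v{\left(j \right)} = -28 + \frac{7 j}{4}$ ($v{\left(j \right)} = -28 + 7 \frac{j + j}{6 + 2} = -28 + 7 \frac{2 j}{8} = -28 + 7 \cdot 2 j \frac{1}{8} = -28 + 7 \frac{j}{4} = -28 + \frac{7 j}{4}$)
$t{\left(S,l \right)} = - \frac{1075}{18}$ ($t{\left(S,l \right)} = - \frac{2}{9} + 2 \left(-28 + \frac{7}{4} \left(-1\right)\right) = - \frac{2}{9} + 2 \left(-28 - \frac{7}{4}\right) = - \frac{2}{9} + 2 \left(- \frac{119}{4}\right) = - \frac{2}{9} - \frac{119}{2} = - \frac{1075}{18}$)
$14 t{\left(-2,\frac{1}{6} \right)} \left(-3\right) = 14 \left(- \frac{1075}{18}\right) \left(-3\right) = \left(- \frac{7525}{9}\right) \left(-3\right) = \frac{7525}{3}$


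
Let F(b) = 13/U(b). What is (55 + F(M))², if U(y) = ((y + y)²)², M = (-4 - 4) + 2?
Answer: 1300724283049/429981696 ≈ 3025.1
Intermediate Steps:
M = -6 (M = -8 + 2 = -6)
U(y) = 16*y⁴ (U(y) = ((2*y)²)² = (4*y²)² = 16*y⁴)
F(b) = 13/(16*b⁴) (F(b) = 13/((16*b⁴)) = 13*(1/(16*b⁴)) = 13/(16*b⁴))
(55 + F(M))² = (55 + (13/16)/(-6)⁴)² = (55 + (13/16)*(1/1296))² = (55 + 13/20736)² = (1140493/20736)² = 1300724283049/429981696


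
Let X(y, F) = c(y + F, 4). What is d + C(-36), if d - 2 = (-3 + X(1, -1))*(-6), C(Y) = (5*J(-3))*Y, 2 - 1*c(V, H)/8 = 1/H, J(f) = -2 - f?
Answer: -244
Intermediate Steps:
c(V, H) = 16 - 8/H
X(y, F) = 14 (X(y, F) = 16 - 8/4 = 16 - 8*¼ = 16 - 2 = 14)
C(Y) = 5*Y (C(Y) = (5*(-2 - 1*(-3)))*Y = (5*(-2 + 3))*Y = (5*1)*Y = 5*Y)
d = -64 (d = 2 + (-3 + 14)*(-6) = 2 + 11*(-6) = 2 - 66 = -64)
d + C(-36) = -64 + 5*(-36) = -64 - 180 = -244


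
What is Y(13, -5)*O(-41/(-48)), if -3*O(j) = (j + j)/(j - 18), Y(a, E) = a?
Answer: 1066/2469 ≈ 0.43175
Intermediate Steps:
O(j) = -2*j/(3*(-18 + j)) (O(j) = -(j + j)/(3*(j - 18)) = -2*j/(3*(-18 + j)))
Y(13, -5)*O(-41/(-48)) = 13*(-2*(-41/(-48))/(-54 + 3*(-41/(-48)))) = 13*(-2*(-41*(-1/48))/(-54 + 3*(-41*(-1/48)))) = 13*(-2*41/48/(-54 + 3*(41/48))) = 13*(-2*41/48/(-54 + 41/16)) = 13*(-2*41/48/(-823/16)) = 13*(-2*41/48*(-16/823)) = 13*(82/2469) = 1066/2469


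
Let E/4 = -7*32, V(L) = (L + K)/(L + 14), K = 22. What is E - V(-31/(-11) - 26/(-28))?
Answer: -2452733/2733 ≈ -897.45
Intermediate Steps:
V(L) = (22 + L)/(14 + L) (V(L) = (L + 22)/(L + 14) = (22 + L)/(14 + L))
E = -896 (E = 4*(-7*32) = 4*(-224) = -896)
E - V(-31/(-11) - 26/(-28)) = -896 - (22 + (-31/(-11) - 26/(-28)))/(14 + (-31/(-11) - 26/(-28))) = -896 - (22 + (-31*(-1/11) - 26*(-1/28)))/(14 + (-31*(-1/11) - 26*(-1/28))) = -896 - (22 + (31/11 + 13/14))/(14 + (31/11 + 13/14)) = -896 - (22 + 577/154)/(14 + 577/154) = -896 - 3965/(2733/154*154) = -896 - 154*3965/(2733*154) = -896 - 1*3965/2733 = -896 - 3965/2733 = -2452733/2733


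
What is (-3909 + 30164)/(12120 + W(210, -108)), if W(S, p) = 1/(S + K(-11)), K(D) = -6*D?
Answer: 7246380/3345121 ≈ 2.1663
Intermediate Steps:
W(S, p) = 1/(66 + S) (W(S, p) = 1/(S - 6*(-11)) = 1/(S + 66) = 1/(66 + S))
(-3909 + 30164)/(12120 + W(210, -108)) = (-3909 + 30164)/(12120 + 1/(66 + 210)) = 26255/(12120 + 1/276) = 26255/(3345121/276) = 26255*(276/3345121) = 7246380/3345121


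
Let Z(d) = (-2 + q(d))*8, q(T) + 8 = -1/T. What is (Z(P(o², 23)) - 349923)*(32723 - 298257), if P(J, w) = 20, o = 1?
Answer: 464689014078/5 ≈ 9.2938e+10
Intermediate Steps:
q(T) = -8 - 1/T
Z(d) = -80 - 8/d (Z(d) = (-2 + (-8 - 1/d))*8 = (-10 - 1/d)*8 = -80 - 8/d)
(Z(P(o², 23)) - 349923)*(32723 - 298257) = ((-80 - 8/20) - 349923)*(32723 - 298257) = ((-80 - 8*1/20) - 349923)*(-265534) = ((-80 - ⅖) - 349923)*(-265534) = (-402/5 - 349923)*(-265534) = -1750017/5*(-265534) = 464689014078/5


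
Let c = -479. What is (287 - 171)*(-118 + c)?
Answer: -69252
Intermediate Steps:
(287 - 171)*(-118 + c) = (287 - 171)*(-118 - 479) = 116*(-597) = -69252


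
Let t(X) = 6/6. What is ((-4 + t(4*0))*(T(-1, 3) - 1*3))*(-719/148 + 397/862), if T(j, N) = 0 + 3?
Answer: 0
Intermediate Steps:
t(X) = 1 (t(X) = 6*(⅙) = 1)
T(j, N) = 3
((-4 + t(4*0))*(T(-1, 3) - 1*3))*(-719/148 + 397/862) = ((-4 + 1)*(3 - 1*3))*(-719/148 + 397/862) = (-3*(3 - 3))*(-719*1/148 + 397*(1/862)) = (-3*0)*(-719/148 + 397/862) = 0*(-280511/63788) = 0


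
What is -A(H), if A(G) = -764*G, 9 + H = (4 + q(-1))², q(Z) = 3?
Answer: 30560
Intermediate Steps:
H = 40 (H = -9 + (4 + 3)² = -9 + 7² = -9 + 49 = 40)
-A(H) = -(-764)*40 = -1*(-30560) = 30560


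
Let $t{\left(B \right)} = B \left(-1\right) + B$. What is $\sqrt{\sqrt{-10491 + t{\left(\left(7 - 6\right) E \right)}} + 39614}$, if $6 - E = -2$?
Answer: $\sqrt{39614 + i \sqrt{10491}} \approx 199.03 + 0.2573 i$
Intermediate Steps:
$E = 8$ ($E = 6 - -2 = 6 + 2 = 8$)
$t{\left(B \right)} = 0$ ($t{\left(B \right)} = - B + B = 0$)
$\sqrt{\sqrt{-10491 + t{\left(\left(7 - 6\right) E \right)}} + 39614} = \sqrt{\sqrt{-10491 + 0} + 39614} = \sqrt{\sqrt{-10491} + 39614} = \sqrt{i \sqrt{10491} + 39614} = \sqrt{39614 + i \sqrt{10491}}$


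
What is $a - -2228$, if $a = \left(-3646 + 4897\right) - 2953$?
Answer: $526$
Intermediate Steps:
$a = -1702$ ($a = 1251 - 2953 = -1702$)
$a - -2228 = -1702 - -2228 = -1702 + 2228 = 526$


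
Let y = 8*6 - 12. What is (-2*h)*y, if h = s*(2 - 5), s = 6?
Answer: 1296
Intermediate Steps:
h = -18 (h = 6*(2 - 5) = 6*(-3) = -18)
y = 36 (y = 48 - 12 = 36)
(-2*h)*y = -2*(-18)*36 = 36*36 = 1296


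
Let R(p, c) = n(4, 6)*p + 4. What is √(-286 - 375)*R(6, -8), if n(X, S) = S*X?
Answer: 148*I*√661 ≈ 3805.1*I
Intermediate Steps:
R(p, c) = 4 + 24*p (R(p, c) = (6*4)*p + 4 = 24*p + 4 = 4 + 24*p)
√(-286 - 375)*R(6, -8) = √(-286 - 375)*(4 + 24*6) = √(-661)*(4 + 144) = (I*√661)*148 = 148*I*√661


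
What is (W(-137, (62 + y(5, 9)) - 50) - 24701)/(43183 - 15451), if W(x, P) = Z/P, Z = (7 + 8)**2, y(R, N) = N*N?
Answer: -191414/214923 ≈ -0.89062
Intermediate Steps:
y(R, N) = N**2
Z = 225 (Z = 15**2 = 225)
W(x, P) = 225/P
(W(-137, (62 + y(5, 9)) - 50) - 24701)/(43183 - 15451) = (225/((62 + 9**2) - 50) - 24701)/(43183 - 15451) = (225/((62 + 81) - 50) - 24701)/27732 = (225/(143 - 50) - 24701)*(1/27732) = (225/93 - 24701)*(1/27732) = (225*(1/93) - 24701)*(1/27732) = (75/31 - 24701)*(1/27732) = -765656/31*1/27732 = -191414/214923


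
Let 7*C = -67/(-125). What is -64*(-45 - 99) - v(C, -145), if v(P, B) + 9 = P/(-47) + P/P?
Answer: 379337067/41125 ≈ 9224.0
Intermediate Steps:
C = 67/875 (C = (-67/(-125))/7 = (-67*(-1/125))/7 = (1/7)*(67/125) = 67/875 ≈ 0.076571)
v(P, B) = -8 - P/47 (v(P, B) = -9 + (P/(-47) + P/P) = -9 + (P*(-1/47) + 1) = -9 + (-P/47 + 1) = -9 + (1 - P/47) = -8 - P/47)
-64*(-45 - 99) - v(C, -145) = -64*(-45 - 99) - (-8 - 1/47*67/875) = -64*(-144) - (-8 - 67/41125) = 9216 - 1*(-329067/41125) = 9216 + 329067/41125 = 379337067/41125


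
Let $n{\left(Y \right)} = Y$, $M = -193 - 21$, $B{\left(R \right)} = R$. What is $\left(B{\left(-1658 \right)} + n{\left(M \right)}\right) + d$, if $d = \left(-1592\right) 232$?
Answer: $-371216$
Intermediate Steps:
$d = -369344$
$M = -214$ ($M = -193 - 21 = -214$)
$\left(B{\left(-1658 \right)} + n{\left(M \right)}\right) + d = \left(-1658 - 214\right) - 369344 = -1872 - 369344 = -371216$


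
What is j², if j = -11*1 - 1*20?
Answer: 961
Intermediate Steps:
j = -31 (j = -11 - 20 = -31)
j² = (-31)² = 961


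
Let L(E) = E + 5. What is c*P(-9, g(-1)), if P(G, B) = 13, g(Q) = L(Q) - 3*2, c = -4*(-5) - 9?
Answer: 143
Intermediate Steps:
L(E) = 5 + E
c = 11 (c = 20 - 9 = 11)
g(Q) = -1 + Q (g(Q) = (5 + Q) - 3*2 = (5 + Q) - 6 = -1 + Q)
c*P(-9, g(-1)) = 11*13 = 143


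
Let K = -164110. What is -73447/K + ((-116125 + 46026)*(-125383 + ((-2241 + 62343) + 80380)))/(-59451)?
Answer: 8271545742367/464595410 ≈ 17804.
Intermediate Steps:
-73447/K + ((-116125 + 46026)*(-125383 + ((-2241 + 62343) + 80380)))/(-59451) = -73447/(-164110) + ((-116125 + 46026)*(-125383 + ((-2241 + 62343) + 80380)))/(-59451) = -73447*(-1/164110) - 70099*(-125383 + (60102 + 80380))*(-1/59451) = 73447/164110 - 70099*(-125383 + 140482)*(-1/59451) = 73447/164110 - 70099*15099*(-1/59451) = 73447/164110 - 1058424801*(-1/59451) = 73447/164110 + 50401181/2831 = 8271545742367/464595410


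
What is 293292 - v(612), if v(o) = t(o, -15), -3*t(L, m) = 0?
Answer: 293292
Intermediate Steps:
t(L, m) = 0 (t(L, m) = -⅓*0 = 0)
v(o) = 0
293292 - v(612) = 293292 - 1*0 = 293292 + 0 = 293292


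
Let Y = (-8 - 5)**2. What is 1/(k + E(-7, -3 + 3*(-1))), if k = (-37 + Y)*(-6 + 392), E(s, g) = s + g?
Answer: 1/50939 ≈ 1.9631e-5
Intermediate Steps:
Y = 169 (Y = (-13)**2 = 169)
E(s, g) = g + s
k = 50952 (k = (-37 + 169)*(-6 + 392) = 132*386 = 50952)
1/(k + E(-7, -3 + 3*(-1))) = 1/(50952 + ((-3 + 3*(-1)) - 7)) = 1/(50952 + ((-3 - 3) - 7)) = 1/(50952 + (-6 - 7)) = 1/(50952 - 13) = 1/50939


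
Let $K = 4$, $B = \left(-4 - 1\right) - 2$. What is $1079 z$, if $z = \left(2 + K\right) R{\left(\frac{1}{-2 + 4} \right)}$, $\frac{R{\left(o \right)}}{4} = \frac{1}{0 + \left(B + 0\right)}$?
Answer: $- \frac{25896}{7} \approx -3699.4$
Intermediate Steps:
$B = -7$ ($B = -5 - 2 = -7$)
$R{\left(o \right)} = - \frac{4}{7}$ ($R{\left(o \right)} = \frac{4}{0 + \left(-7 + 0\right)} = \frac{4}{0 - 7} = \frac{4}{-7} = 4 \left(- \frac{1}{7}\right) = - \frac{4}{7}$)
$z = - \frac{24}{7}$ ($z = \left(2 + 4\right) \left(- \frac{4}{7}\right) = 6 \left(- \frac{4}{7}\right) = - \frac{24}{7} \approx -3.4286$)
$1079 z = 1079 \left(- \frac{24}{7}\right) = - \frac{25896}{7}$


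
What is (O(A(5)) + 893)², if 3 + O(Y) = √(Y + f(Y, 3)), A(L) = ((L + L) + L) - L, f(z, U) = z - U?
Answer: (890 + √17)² ≈ 7.9946e+5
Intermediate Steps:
A(L) = 2*L (A(L) = (2*L + L) - L = 3*L - L = 2*L)
O(Y) = -3 + √(-3 + 2*Y) (O(Y) = -3 + √(Y + (Y - 1*3)) = -3 + √(Y + (Y - 3)) = -3 + √(Y + (-3 + Y)) = -3 + √(-3 + 2*Y))
(O(A(5)) + 893)² = ((-3 + √(-3 + 2*(2*5))) + 893)² = ((-3 + √(-3 + 2*10)) + 893)² = ((-3 + √(-3 + 20)) + 893)² = ((-3 + √17) + 893)² = (890 + √17)²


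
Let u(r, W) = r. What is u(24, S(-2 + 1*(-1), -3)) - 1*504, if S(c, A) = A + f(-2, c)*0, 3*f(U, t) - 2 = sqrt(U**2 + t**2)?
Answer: -480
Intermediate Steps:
f(U, t) = 2/3 + sqrt(U**2 + t**2)/3
S(c, A) = A (S(c, A) = A + (2/3 + sqrt((-2)**2 + c**2)/3)*0 = A + (2/3 + sqrt(4 + c**2)/3)*0 = A + 0 = A)
u(24, S(-2 + 1*(-1), -3)) - 1*504 = 24 - 1*504 = 24 - 504 = -480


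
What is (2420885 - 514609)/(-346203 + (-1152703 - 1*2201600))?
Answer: -953138/1850253 ≈ -0.51514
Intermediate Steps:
(2420885 - 514609)/(-346203 + (-1152703 - 1*2201600)) = 1906276/(-346203 + (-1152703 - 2201600)) = 1906276/(-346203 - 3354303) = 1906276/(-3700506) = 1906276*(-1/3700506) = -953138/1850253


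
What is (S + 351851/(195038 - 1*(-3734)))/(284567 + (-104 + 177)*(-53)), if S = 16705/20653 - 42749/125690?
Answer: 577609254489293/72418312627206813960 ≈ 7.9760e-6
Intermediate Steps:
S = 1216756353/2595875570 (S = 16705*(1/20653) - 42749*1/125690 = 16705/20653 - 42749/125690 = 1216756353/2595875570 ≈ 0.46873)
(S + 351851/(195038 - 1*(-3734)))/(284567 + (-104 + 177)*(-53)) = (1216756353/2595875570 + 351851/(195038 - 1*(-3734)))/(284567 + (-104 + 177)*(-53)) = (1216756353/2595875570 + 351851/(195038 + 3734))/(284567 + 73*(-53)) = (1216756353/2595875570 + 351851/198772)/(284567 - 3869) = (1216756353/2595875570 + 351851*(1/198772))/280698 = (1216756353/2595875570 + 351851/198772)*(1/280698) = (577609254489293/257993689400020)*(1/280698) = 577609254489293/72418312627206813960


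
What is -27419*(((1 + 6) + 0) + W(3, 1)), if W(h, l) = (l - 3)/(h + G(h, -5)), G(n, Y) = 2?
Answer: -904827/5 ≈ -1.8097e+5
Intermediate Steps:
W(h, l) = (-3 + l)/(2 + h) (W(h, l) = (l - 3)/(h + 2) = (-3 + l)/(2 + h))
-27419*(((1 + 6) + 0) + W(3, 1)) = -27419*(((1 + 6) + 0) + (-3 + 1)/(2 + 3)) = -27419*((7 + 0) - 2/5) = -27419*(7 + (⅕)*(-2)) = -27419*(7 - ⅖) = -27419*33/5 = -904827/5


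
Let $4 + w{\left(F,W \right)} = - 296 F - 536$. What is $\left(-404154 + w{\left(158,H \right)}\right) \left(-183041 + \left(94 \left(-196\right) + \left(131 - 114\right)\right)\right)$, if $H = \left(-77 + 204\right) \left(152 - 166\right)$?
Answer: $90946116976$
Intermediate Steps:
$H = -1778$ ($H = 127 \left(-14\right) = -1778$)
$w{\left(F,W \right)} = -540 - 296 F$ ($w{\left(F,W \right)} = -4 - \left(536 + 296 F\right) = -540 - 296 F$)
$\left(-404154 + w{\left(158,H \right)}\right) \left(-183041 + \left(94 \left(-196\right) + \left(131 - 114\right)\right)\right) = \left(-404154 - 47308\right) \left(-183041 + \left(94 \left(-196\right) + \left(131 - 114\right)\right)\right) = \left(-404154 - 47308\right) \left(-183041 + \left(-18424 + 17\right)\right) = \left(-404154 - 47308\right) \left(-183041 - 18407\right) = \left(-451462\right) \left(-201448\right) = 90946116976$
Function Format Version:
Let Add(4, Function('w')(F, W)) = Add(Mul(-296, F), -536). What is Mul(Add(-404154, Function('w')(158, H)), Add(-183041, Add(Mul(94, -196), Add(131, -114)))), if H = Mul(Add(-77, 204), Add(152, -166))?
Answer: 90946116976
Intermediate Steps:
H = -1778 (H = Mul(127, -14) = -1778)
Function('w')(F, W) = Add(-540, Mul(-296, F)) (Function('w')(F, W) = Add(-4, Add(Mul(-296, F), -536)) = Add(-4, Add(-536, Mul(-296, F))) = Add(-540, Mul(-296, F)))
Mul(Add(-404154, Function('w')(158, H)), Add(-183041, Add(Mul(94, -196), Add(131, -114)))) = Mul(Add(-404154, Add(-540, Mul(-296, 158))), Add(-183041, Add(Mul(94, -196), Add(131, -114)))) = Mul(Add(-404154, Add(-540, -46768)), Add(-183041, Add(-18424, 17))) = Mul(Add(-404154, -47308), Add(-183041, -18407)) = Mul(-451462, -201448) = 90946116976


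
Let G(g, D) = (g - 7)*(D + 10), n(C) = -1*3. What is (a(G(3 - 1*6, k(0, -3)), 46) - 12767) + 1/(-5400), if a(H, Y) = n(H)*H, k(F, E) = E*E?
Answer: -65863801/5400 ≈ -12197.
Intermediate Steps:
n(C) = -3
k(F, E) = E²
G(g, D) = (-7 + g)*(10 + D)
a(H, Y) = -3*H
(a(G(3 - 1*6, k(0, -3)), 46) - 12767) + 1/(-5400) = (-3*(-70 - 7*(-3)² + 10*(3 - 1*6) + (-3)²*(3 - 1*6)) - 12767) + 1/(-5400) = (-3*(-70 - 7*9 + 10*(3 - 6) + 9*(3 - 6)) - 12767) - 1/5400 = (-3*(-70 - 63 + 10*(-3) + 9*(-3)) - 12767) - 1/5400 = (-3*(-70 - 63 - 30 - 27) - 12767) - 1/5400 = (-3*(-190) - 12767) - 1/5400 = (570 - 12767) - 1/5400 = -12197 - 1/5400 = -65863801/5400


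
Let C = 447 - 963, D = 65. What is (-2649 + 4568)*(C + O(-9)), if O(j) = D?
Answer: -865469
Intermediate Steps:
O(j) = 65
C = -516
(-2649 + 4568)*(C + O(-9)) = (-2649 + 4568)*(-516 + 65) = 1919*(-451) = -865469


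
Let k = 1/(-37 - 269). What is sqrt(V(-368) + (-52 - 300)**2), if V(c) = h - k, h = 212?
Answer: sqrt(1291302898)/102 ≈ 352.30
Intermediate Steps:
k = -1/306 (k = 1/(-306) = -1/306 ≈ -0.0032680)
V(c) = 64873/306 (V(c) = 212 - 1*(-1/306) = 212 + 1/306 = 64873/306)
sqrt(V(-368) + (-52 - 300)**2) = sqrt(64873/306 + (-52 - 300)**2) = sqrt(64873/306 + (-352)**2) = sqrt(64873/306 + 123904) = sqrt(37979497/306) = sqrt(1291302898)/102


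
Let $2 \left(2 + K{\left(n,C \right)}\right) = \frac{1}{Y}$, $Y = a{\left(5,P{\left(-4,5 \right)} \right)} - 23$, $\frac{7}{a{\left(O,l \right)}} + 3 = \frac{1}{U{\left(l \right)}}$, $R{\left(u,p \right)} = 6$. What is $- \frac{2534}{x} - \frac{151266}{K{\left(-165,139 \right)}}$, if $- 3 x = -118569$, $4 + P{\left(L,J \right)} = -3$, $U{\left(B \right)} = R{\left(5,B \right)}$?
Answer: $\frac{156889834734}{2094719} \approx 74898.0$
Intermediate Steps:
$U{\left(B \right)} = 6$
$P{\left(L,J \right)} = -7$ ($P{\left(L,J \right)} = -4 - 3 = -7$)
$x = 39523$ ($x = \left(- \frac{1}{3}\right) \left(-118569\right) = 39523$)
$a{\left(O,l \right)} = - \frac{42}{17}$ ($a{\left(O,l \right)} = \frac{7}{-3 + \frac{1}{6}} = \frac{7}{- \frac{17}{6}} = 7 \left(- \frac{6}{17}\right) = - \frac{42}{17}$)
$Y = - \frac{433}{17}$ ($Y = - \frac{42}{17} - 23 = - \frac{433}{17} \approx -25.471$)
$K{\left(n,C \right)} = - \frac{1749}{866}$ ($K{\left(n,C \right)} = -2 + \frac{1}{2 \left(- \frac{433}{17}\right)} = -2 + \frac{1}{2} \left(- \frac{17}{433}\right) = -2 - \frac{17}{866} = - \frac{1749}{866}$)
$- \frac{2534}{x} - \frac{151266}{K{\left(-165,139 \right)}} = - \frac{2534}{39523} - \frac{151266}{- \frac{1749}{866}} = \left(-2534\right) \frac{1}{39523} - - \frac{43665452}{583} = - \frac{2534}{39523} + \frac{43665452}{583} = \frac{156889834734}{2094719}$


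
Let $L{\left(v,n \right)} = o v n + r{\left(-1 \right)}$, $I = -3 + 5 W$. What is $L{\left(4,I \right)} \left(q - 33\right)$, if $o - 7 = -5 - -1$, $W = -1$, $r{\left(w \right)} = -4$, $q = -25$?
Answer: $5800$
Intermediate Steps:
$o = 3$ ($o = 7 - 4 = 3$)
$I = -8$ ($I = -3 + 5 \left(-1\right) = -3 - 5 = -8$)
$L{\left(v,n \right)} = -4 + 3 n v$ ($L{\left(v,n \right)} = 3 v n - 4 = 3 n v - 4 = -4 + 3 n v$)
$L{\left(4,I \right)} \left(q - 33\right) = \left(-4 + 3 \left(-8\right) 4\right) \left(-25 - 33\right) = \left(-4 - 96\right) \left(-58\right) = \left(-100\right) \left(-58\right) = 5800$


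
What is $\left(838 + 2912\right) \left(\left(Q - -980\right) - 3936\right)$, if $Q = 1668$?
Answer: $-4830000$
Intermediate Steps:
$\left(838 + 2912\right) \left(\left(Q - -980\right) - 3936\right) = \left(838 + 2912\right) \left(\left(1668 - -980\right) - 3936\right) = 3750 \left(\left(1668 + 980\right) - 3936\right) = 3750 \left(2648 - 3936\right) = 3750 \left(-1288\right) = -4830000$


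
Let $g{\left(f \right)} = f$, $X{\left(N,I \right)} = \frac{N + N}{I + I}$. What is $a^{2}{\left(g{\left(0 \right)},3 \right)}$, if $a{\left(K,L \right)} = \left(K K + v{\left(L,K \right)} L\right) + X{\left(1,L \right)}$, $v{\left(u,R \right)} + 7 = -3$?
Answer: $\frac{7921}{9} \approx 880.11$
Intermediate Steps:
$X{\left(N,I \right)} = \frac{N}{I}$ ($X{\left(N,I \right)} = \frac{2 N}{2 I} = 2 N \frac{1}{2 I} = \frac{N}{I}$)
$v{\left(u,R \right)} = -10$ ($v{\left(u,R \right)} = -7 - 3 = -10$)
$a{\left(K,L \right)} = K^{2} + \frac{1}{L} - 10 L$ ($a{\left(K,L \right)} = \left(K K - 10 L\right) + 1 \frac{1}{L} = \left(K^{2} - 10 L\right) + \frac{1}{L} = K^{2} + \frac{1}{L} - 10 L$)
$a^{2}{\left(g{\left(0 \right)},3 \right)} = \left(0^{2} + \frac{1}{3} - 30\right)^{2} = \left(0 + \frac{1}{3} - 30\right)^{2} = \left(- \frac{89}{3}\right)^{2} = \frac{7921}{9}$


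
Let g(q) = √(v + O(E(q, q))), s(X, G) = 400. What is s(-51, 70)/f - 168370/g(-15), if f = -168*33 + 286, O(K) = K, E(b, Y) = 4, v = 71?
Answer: -200/2629 - 33674*√3/3 ≈ -19442.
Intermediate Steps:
g(q) = 5*√3 (g(q) = √(71 + 4) = √75 = 5*√3)
f = -5258 (f = -5544 + 286 = -5258)
s(-51, 70)/f - 168370/g(-15) = 400/(-5258) - 168370*√3/15 = 400*(-1/5258) - 33674*√3/3 = -200/2629 - 33674*√3/3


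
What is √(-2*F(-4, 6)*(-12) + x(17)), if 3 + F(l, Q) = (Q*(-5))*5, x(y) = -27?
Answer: 3*I*√411 ≈ 60.819*I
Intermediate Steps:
F(l, Q) = -3 - 25*Q (F(l, Q) = -3 + (Q*(-5))*5 = -3 - 5*Q*5 = -3 - 25*Q)
√(-2*F(-4, 6)*(-12) + x(17)) = √(-2*(-3 - 25*6)*(-12) - 27) = √(-2*(-3 - 150)*(-12) - 27) = √(-2*(-153)*(-12) - 27) = √(306*(-12) - 27) = √(-3672 - 27) = √(-3699) = 3*I*√411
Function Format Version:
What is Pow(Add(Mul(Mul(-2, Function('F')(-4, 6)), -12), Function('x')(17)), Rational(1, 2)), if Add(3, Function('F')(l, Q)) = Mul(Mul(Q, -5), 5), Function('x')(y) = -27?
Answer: Mul(3, I, Pow(411, Rational(1, 2))) ≈ Mul(60.819, I)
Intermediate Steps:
Function('F')(l, Q) = Add(-3, Mul(-25, Q)) (Function('F')(l, Q) = Add(-3, Mul(Mul(Q, -5), 5)) = Add(-3, Mul(Mul(-5, Q), 5)) = Add(-3, Mul(-25, Q)))
Pow(Add(Mul(Mul(-2, Function('F')(-4, 6)), -12), Function('x')(17)), Rational(1, 2)) = Pow(Add(Mul(Mul(-2, Add(-3, Mul(-25, 6))), -12), -27), Rational(1, 2)) = Pow(Add(Mul(Mul(-2, Add(-3, -150)), -12), -27), Rational(1, 2)) = Pow(Add(Mul(Mul(-2, -153), -12), -27), Rational(1, 2)) = Pow(Add(Mul(306, -12), -27), Rational(1, 2)) = Pow(Add(-3672, -27), Rational(1, 2)) = Pow(-3699, Rational(1, 2)) = Mul(3, I, Pow(411, Rational(1, 2)))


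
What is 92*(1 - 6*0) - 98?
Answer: -6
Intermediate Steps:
92*(1 - 6*0) - 98 = 92*(1 + 0) - 98 = 92*1 - 98 = 92 - 98 = -6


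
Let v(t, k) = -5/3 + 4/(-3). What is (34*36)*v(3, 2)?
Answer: -3672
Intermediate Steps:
v(t, k) = -3 (v(t, k) = -5*1/3 + 4*(-1/3) = -5/3 - 4/3 = -3)
(34*36)*v(3, 2) = (34*36)*(-3) = 1224*(-3) = -3672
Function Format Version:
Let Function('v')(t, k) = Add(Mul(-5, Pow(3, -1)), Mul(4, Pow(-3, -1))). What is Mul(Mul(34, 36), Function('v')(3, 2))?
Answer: -3672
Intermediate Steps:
Function('v')(t, k) = -3 (Function('v')(t, k) = Add(Mul(-5, Rational(1, 3)), Mul(4, Rational(-1, 3))) = Add(Rational(-5, 3), Rational(-4, 3)) = -3)
Mul(Mul(34, 36), Function('v')(3, 2)) = Mul(Mul(34, 36), -3) = Mul(1224, -3) = -3672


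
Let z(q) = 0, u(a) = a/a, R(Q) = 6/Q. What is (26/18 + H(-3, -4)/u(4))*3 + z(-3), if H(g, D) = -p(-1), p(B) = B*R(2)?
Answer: 40/3 ≈ 13.333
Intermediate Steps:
u(a) = 1
p(B) = 3*B (p(B) = B*(6/2) = B*(6*(½)) = B*3 = 3*B)
H(g, D) = 3 (H(g, D) = -3*(-1) = -1*(-3) = 3)
(26/18 + H(-3, -4)/u(4))*3 + z(-3) = (26/18 + 3/1)*3 + 0 = (26*(1/18) + 3*1)*3 + 0 = (13/9 + 3)*3 + 0 = (40/9)*3 + 0 = 40/3 + 0 = 40/3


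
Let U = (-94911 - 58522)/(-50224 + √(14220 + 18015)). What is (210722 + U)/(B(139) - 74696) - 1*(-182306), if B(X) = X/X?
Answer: 34348108012565224076/188412008102995 - 153433*√32235/188412008102995 ≈ 1.8230e+5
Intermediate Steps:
B(X) = 1
U = -153433/(-50224 + √32235) ≈ 3.0659
(210722 + U)/(B(139) - 74696) - 1*(-182306) = (210722 + (7706018992/2522417941 + 153433*√32235/2522417941))/(1 - 74696) - 1*(-182306) = (531536659382394/2522417941 + 153433*√32235/2522417941)/(-74695) + 182306 = (531536659382394/2522417941 + 153433*√32235/2522417941)*(-1/74695) + 182306 = (-531536659382394/188412008102995 - 153433*√32235/188412008102995) + 182306 = 34348108012565224076/188412008102995 - 153433*√32235/188412008102995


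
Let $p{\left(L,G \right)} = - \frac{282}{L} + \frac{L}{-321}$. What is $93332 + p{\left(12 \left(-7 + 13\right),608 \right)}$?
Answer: $\frac{119832971}{1284} \approx 93328.0$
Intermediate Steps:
$p{\left(L,G \right)} = - \frac{282}{L} - \frac{L}{321}$ ($p{\left(L,G \right)} = - \frac{282}{L} + L \left(- \frac{1}{321}\right) = - \frac{282}{L} - \frac{L}{321}$)
$93332 + p{\left(12 \left(-7 + 13\right),608 \right)} = 93332 - \left(282 \frac{1}{12 \left(-7 + 13\right)} + \frac{1}{321} \cdot 12 \left(-7 + 13\right)\right) = 93332 - \left(\frac{47}{12} + \frac{1}{321} \cdot 12 \cdot 6\right) = 93332 - \left(\frac{24}{107} + \frac{282}{72}\right) = 93332 - \frac{5317}{1284} = \frac{119832971}{1284}$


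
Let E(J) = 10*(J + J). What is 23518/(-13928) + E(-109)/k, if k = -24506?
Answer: -136492267/85329892 ≈ -1.5996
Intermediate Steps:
E(J) = 20*J (E(J) = 10*(2*J) = 20*J)
23518/(-13928) + E(-109)/k = 23518/(-13928) + (20*(-109))/(-24506) = 23518*(-1/13928) - 2180*(-1/24506) = -11759/6964 + 1090/12253 = -136492267/85329892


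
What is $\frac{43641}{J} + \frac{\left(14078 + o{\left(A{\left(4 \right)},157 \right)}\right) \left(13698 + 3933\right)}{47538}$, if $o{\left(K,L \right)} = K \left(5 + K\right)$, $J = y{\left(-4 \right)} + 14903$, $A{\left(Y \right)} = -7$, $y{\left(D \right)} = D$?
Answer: $\frac{205767851367}{39348259} \approx 5229.4$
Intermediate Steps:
$J = 14899$ ($J = -4 + 14903 = 14899$)
$\frac{43641}{J} + \frac{\left(14078 + o{\left(A{\left(4 \right)},157 \right)}\right) \left(13698 + 3933\right)}{47538} = \frac{43641}{14899} + \frac{\left(14078 - 7 \left(5 - 7\right)\right) \left(13698 + 3933\right)}{47538} = 43641 \cdot \frac{1}{14899} + \left(14078 - -14\right) 17631 \cdot \frac{1}{47538} = \frac{43641}{14899} + \left(14078 + 14\right) 17631 \cdot \frac{1}{47538} = \frac{43641}{14899} + 14092 \cdot 17631 \cdot \frac{1}{47538} = \frac{43641}{14899} + 248456052 \cdot \frac{1}{47538} = \frac{43641}{14899} + \frac{13803114}{2641} = \frac{205767851367}{39348259}$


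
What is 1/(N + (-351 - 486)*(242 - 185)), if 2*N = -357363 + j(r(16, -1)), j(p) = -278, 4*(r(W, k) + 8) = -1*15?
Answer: -2/453059 ≈ -4.4144e-6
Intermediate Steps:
r(W, k) = -47/4 (r(W, k) = -8 + (-1*15)/4 = -8 + (¼)*(-15) = -8 - 15/4 = -47/4)
N = -357641/2 (N = (-357363 - 278)/2 = (½)*(-357641) = -357641/2 ≈ -1.7882e+5)
1/(N + (-351 - 486)*(242 - 185)) = 1/(-357641/2 + (-351 - 486)*(242 - 185)) = 1/(-357641/2 - 837*57) = 1/(-357641/2 - 47709) = 1/(-453059/2) = -2/453059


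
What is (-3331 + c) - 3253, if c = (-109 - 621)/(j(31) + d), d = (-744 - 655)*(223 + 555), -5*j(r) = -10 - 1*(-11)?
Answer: -35830855174/5442111 ≈ -6584.0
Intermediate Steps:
j(r) = -⅕ (j(r) = -(-10 - 1*(-11))/5 = -(-10 + 11)/5 = -⅕*1 = -⅕)
d = -1088422 (d = -1399*778 = -1088422)
c = 3650/5442111 (c = (-109 - 621)/(-⅕ - 1088422) = -730/(-5442111/5) = -730*(-5/5442111) = 3650/5442111 ≈ 0.00067070)
(-3331 + c) - 3253 = (-3331 + 3650/5442111) - 3253 = -18127668091/5442111 - 3253 = -35830855174/5442111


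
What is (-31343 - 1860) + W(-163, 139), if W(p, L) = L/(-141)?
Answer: -4681762/141 ≈ -33204.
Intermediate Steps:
W(p, L) = -L/141 (W(p, L) = L*(-1/141) = -L/141)
(-31343 - 1860) + W(-163, 139) = (-31343 - 1860) - 1/141*139 = -33203 - 139/141 = -4681762/141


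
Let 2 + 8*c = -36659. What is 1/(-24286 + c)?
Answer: -8/230949 ≈ -3.4640e-5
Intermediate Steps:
c = -36661/8 (c = -¼ + (⅛)*(-36659) = -¼ - 36659/8 = -36661/8 ≈ -4582.6)
1/(-24286 + c) = 1/(-24286 - 36661/8) = 1/(-230949/8) = -8/230949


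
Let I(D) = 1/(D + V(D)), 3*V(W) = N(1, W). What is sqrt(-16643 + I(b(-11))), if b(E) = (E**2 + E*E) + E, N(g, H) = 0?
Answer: 2*I*sqrt(222021723)/231 ≈ 129.01*I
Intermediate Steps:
V(W) = 0 (V(W) = (1/3)*0 = 0)
b(E) = E + 2*E**2 (b(E) = (E**2 + E**2) + E = 2*E**2 + E = E + 2*E**2)
I(D) = 1/D (I(D) = 1/(D + 0) = 1/D)
sqrt(-16643 + I(b(-11))) = sqrt(-16643 + 1/(-11*(1 + 2*(-11)))) = sqrt(-16643 + 1/(-11*(1 - 22))) = sqrt(-16643 + 1/(-11*(-21))) = sqrt(-16643 + 1/231) = sqrt(-3844532/231) = 2*I*sqrt(222021723)/231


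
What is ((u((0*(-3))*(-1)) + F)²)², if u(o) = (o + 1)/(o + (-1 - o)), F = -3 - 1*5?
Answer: 6561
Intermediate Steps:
F = -8 (F = -3 - 5 = -8)
u(o) = -1 - o (u(o) = (1 + o)/(-1) = (1 + o)*(-1) = -1 - o)
((u((0*(-3))*(-1)) + F)²)² = (((-1 - 0*(-3)*(-1)) - 8)²)² = (((-1 - 0*(-1)) - 8)²)² = (((-1 - 1*0) - 8)²)² = (((-1 + 0) - 8)²)² = ((-1 - 8)²)² = ((-9)²)² = 81² = 6561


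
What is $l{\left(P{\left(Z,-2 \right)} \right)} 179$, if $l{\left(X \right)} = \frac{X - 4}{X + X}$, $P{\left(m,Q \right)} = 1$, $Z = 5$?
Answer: $- \frac{537}{2} \approx -268.5$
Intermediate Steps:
$l{\left(X \right)} = \frac{-4 + X}{2 X}$
$l{\left(P{\left(Z,-2 \right)} \right)} 179 = \frac{-4 + 1}{2 \cdot 1} \cdot 179 = \frac{1}{2} \cdot 1 \left(-3\right) 179 = \left(- \frac{3}{2}\right) 179 = - \frac{537}{2}$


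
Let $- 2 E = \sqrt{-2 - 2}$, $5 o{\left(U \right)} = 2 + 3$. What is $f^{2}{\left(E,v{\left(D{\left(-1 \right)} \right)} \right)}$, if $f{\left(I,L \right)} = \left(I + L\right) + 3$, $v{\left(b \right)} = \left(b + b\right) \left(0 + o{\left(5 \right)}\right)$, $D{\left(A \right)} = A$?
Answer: $\left(1 - i\right)^{2} \approx - 2.0 i$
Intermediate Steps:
$o{\left(U \right)} = 1$ ($o{\left(U \right)} = \frac{2 + 3}{5} = \frac{1}{5} \cdot 5 = 1$)
$v{\left(b \right)} = 2 b$ ($v{\left(b \right)} = \left(b + b\right) \left(0 + 1\right) = 2 b 1 = 2 b$)
$E = - i$ ($E = - \frac{\sqrt{-2 - 2}}{2} = - \frac{\sqrt{-4}}{2} = - \frac{2 i}{2} = - i \approx - 1.0 i$)
$f{\left(I,L \right)} = 3 + I + L$
$f^{2}{\left(E,v{\left(D{\left(-1 \right)} \right)} \right)} = \left(3 - i + 2 \left(-1\right)\right)^{2} = \left(3 - i - 2\right)^{2} = \left(1 - i\right)^{2}$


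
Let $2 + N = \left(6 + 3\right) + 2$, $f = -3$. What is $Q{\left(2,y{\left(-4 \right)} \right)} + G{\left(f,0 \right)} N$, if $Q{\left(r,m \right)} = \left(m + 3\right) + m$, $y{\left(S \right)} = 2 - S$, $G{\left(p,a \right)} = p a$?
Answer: $15$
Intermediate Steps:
$G{\left(p,a \right)} = a p$
$N = 9$ ($N = -2 + \left(\left(6 + 3\right) + 2\right) = -2 + \left(9 + 2\right) = -2 + 11 = 9$)
$Q{\left(r,m \right)} = 3 + 2 m$ ($Q{\left(r,m \right)} = \left(3 + m\right) + m = 3 + 2 m$)
$Q{\left(2,y{\left(-4 \right)} \right)} + G{\left(f,0 \right)} N = \left(3 + 2 \left(2 - -4\right)\right) + 0 \left(-3\right) 9 = \left(3 + 2 \left(2 + 4\right)\right) + 0 \cdot 9 = \left(3 + 2 \cdot 6\right) + 0 = \left(3 + 12\right) + 0 = 15 + 0 = 15$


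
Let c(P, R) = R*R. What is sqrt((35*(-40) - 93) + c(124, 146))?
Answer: sqrt(19823) ≈ 140.79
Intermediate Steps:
c(P, R) = R**2
sqrt((35*(-40) - 93) + c(124, 146)) = sqrt((35*(-40) - 93) + 146**2) = sqrt((-1400 - 93) + 21316) = sqrt(-1493 + 21316) = sqrt(19823)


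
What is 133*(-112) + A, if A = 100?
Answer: -14796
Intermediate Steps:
133*(-112) + A = 133*(-112) + 100 = -14896 + 100 = -14796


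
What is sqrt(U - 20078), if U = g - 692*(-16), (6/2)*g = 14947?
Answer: I*sqrt(36213)/3 ≈ 63.432*I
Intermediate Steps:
g = 14947/3 (g = (1/3)*14947 = 14947/3 ≈ 4982.3)
U = 48163/3 (U = 14947/3 - 692*(-16) = 14947/3 - 1*(-11072) = 14947/3 + 11072 = 48163/3 ≈ 16054.)
sqrt(U - 20078) = sqrt(48163/3 - 20078) = sqrt(-12071/3) = I*sqrt(36213)/3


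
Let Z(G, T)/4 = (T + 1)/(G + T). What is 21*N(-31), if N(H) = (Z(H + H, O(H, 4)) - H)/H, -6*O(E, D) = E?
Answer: -218883/10571 ≈ -20.706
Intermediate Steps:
O(E, D) = -E/6
Z(G, T) = 4*(1 + T)/(G + T) (Z(G, T) = 4*((T + 1)/(G + T)) = 4*((1 + T)/(G + T)) = 4*(1 + T)/(G + T))
N(H) = (-H + 24*(1 - H/6)/(11*H))/H (N(H) = (4*(1 - H/6)/((H + H) - H/6) - H)/H = (4*(1 - H/6)/(2*H - H/6) - H)/H = (4*(1 - H/6)/((11*H/6)) - H)/H = (4*(6/(11*H))*(1 - H/6) - H)/H = (24*(1 - H/6)/(11*H) - H)/H = (-H + 24*(1 - H/6)/(11*H))/H)
21*N(-31) = 21*(-1 - 4/11/(-31) + (24/11)/(-31)²) = 21*(-1 - 4/11*(-1/31) + (24/11)*(1/961)) = 21*(-1 + 4/341 + 24/10571) = 21*(-10423/10571) = -218883/10571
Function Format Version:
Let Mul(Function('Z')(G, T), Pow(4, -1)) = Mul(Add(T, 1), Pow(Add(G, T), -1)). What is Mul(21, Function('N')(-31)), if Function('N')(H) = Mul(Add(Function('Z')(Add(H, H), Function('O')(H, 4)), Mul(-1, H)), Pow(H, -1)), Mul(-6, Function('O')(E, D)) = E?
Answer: Rational(-218883, 10571) ≈ -20.706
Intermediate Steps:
Function('O')(E, D) = Mul(Rational(-1, 6), E)
Function('Z')(G, T) = Mul(4, Pow(Add(G, T), -1), Add(1, T)) (Function('Z')(G, T) = Mul(4, Mul(Add(T, 1), Pow(Add(G, T), -1))) = Mul(4, Mul(Add(1, T), Pow(Add(G, T), -1))) = Mul(4, Mul(Pow(Add(G, T), -1), Add(1, T))) = Mul(4, Pow(Add(G, T), -1), Add(1, T)))
Function('N')(H) = Mul(Pow(H, -1), Add(Mul(-1, H), Mul(Rational(24, 11), Pow(H, -1), Add(1, Mul(Rational(-1, 6), H))))) (Function('N')(H) = Mul(Add(Mul(4, Pow(Add(Add(H, H), Mul(Rational(-1, 6), H)), -1), Add(1, Mul(Rational(-1, 6), H))), Mul(-1, H)), Pow(H, -1)) = Mul(Add(Mul(4, Pow(Add(Mul(2, H), Mul(Rational(-1, 6), H)), -1), Add(1, Mul(Rational(-1, 6), H))), Mul(-1, H)), Pow(H, -1)) = Mul(Add(Mul(4, Pow(Mul(Rational(11, 6), H), -1), Add(1, Mul(Rational(-1, 6), H))), Mul(-1, H)), Pow(H, -1)) = Mul(Add(Mul(4, Mul(Rational(6, 11), Pow(H, -1)), Add(1, Mul(Rational(-1, 6), H))), Mul(-1, H)), Pow(H, -1)) = Mul(Add(Mul(Rational(24, 11), Pow(H, -1), Add(1, Mul(Rational(-1, 6), H))), Mul(-1, H)), Pow(H, -1)) = Mul(Add(Mul(-1, H), Mul(Rational(24, 11), Pow(H, -1), Add(1, Mul(Rational(-1, 6), H)))), Pow(H, -1)) = Mul(Pow(H, -1), Add(Mul(-1, H), Mul(Rational(24, 11), Pow(H, -1), Add(1, Mul(Rational(-1, 6), H))))))
Mul(21, Function('N')(-31)) = Mul(21, Add(-1, Mul(Rational(-4, 11), Pow(-31, -1)), Mul(Rational(24, 11), Pow(-31, -2)))) = Mul(21, Add(-1, Mul(Rational(-4, 11), Rational(-1, 31)), Mul(Rational(24, 11), Rational(1, 961)))) = Mul(21, Add(-1, Rational(4, 341), Rational(24, 10571))) = Mul(21, Rational(-10423, 10571)) = Rational(-218883, 10571)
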